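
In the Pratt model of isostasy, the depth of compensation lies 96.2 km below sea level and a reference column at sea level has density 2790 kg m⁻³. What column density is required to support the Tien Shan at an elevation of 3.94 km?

Pratt balance: ρ_ref D = ρ (D + h).
ρ = ρ_ref D/(D + h) = 2790 × 96.2 km/(96.2 km + 3.94 km) = 2680 kg m⁻³.

2680 kg m⁻³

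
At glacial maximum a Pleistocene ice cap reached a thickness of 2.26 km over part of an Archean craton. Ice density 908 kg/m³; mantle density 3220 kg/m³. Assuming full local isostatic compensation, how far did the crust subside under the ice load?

0.637 km

By Archimedes' principle applied to the lithosphere: the ice load ρ_ice t is balanced by mantle displaced below, ρ_m s.
s = t ρ_ice / ρ_m = 2.26 km × 908/3220 = 0.637 km.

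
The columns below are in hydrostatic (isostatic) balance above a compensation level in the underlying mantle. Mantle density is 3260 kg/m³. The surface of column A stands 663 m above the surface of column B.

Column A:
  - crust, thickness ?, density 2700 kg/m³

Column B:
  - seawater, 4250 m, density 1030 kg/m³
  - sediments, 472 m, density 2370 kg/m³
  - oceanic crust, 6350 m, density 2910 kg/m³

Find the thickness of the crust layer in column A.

Take the compensation level at the base of the deeper column (depth z_c below the surface of column A) and equate Σ ρ_i t_i down to z_c; mantle fills any gap and the z_c terms cancel.
Column A: x×2700 + (z_c − 0 − x)×3260
Column B: 663×0 + 4250×1030 + 472×2370 + 6350×2910 + (z_c − 663 − 11072)×3260
The z_c×3260 term appears on both sides and cancels. Collect the known terms of each column as K = Σ(ρt)_known − 3260 × (depth of known layers): K_A = 0 − 3260×0 = 0; K_B = 23974640 − 3260×(663 + 11072) = −14281460.
Balance: K_A − x×(3260 − 2700) = K_B, so x = (K_A − K_B)/(3260 − 2700) = 14281500/560 = 25500 m.

25500 m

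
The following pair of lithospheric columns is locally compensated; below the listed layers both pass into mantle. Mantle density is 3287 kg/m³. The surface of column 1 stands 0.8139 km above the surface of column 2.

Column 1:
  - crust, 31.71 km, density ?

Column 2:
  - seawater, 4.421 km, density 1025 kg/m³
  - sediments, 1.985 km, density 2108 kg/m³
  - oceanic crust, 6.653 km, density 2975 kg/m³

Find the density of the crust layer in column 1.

2750 kg/m³

Take the compensation level at the base of the deeper column (depth z_c below the surface of column 1) and equate Σ ρ_i t_i down to z_c; mantle fills any gap and the z_c terms cancel.
Column 1: 31.71×ρ + (z_c − 31.71)×3287
Column 2: 0.8139×0 + 4.421×1025 + 1.985×2108 + 6.653×2975 + (z_c − 0.8139 − 13.059)×3287
The z_c×3287 term appears on both sides and cancels. Collect the known terms of each column as K = Σ(ρt)_known − 3287 × (depth of known layers): K_1 = 0 − 3287×31.71 = −104230.77; K_2 = 28508.58 − 3287×(0.8139 + 13.059) = −17091.6423.
Balance: K_1 + 31.71×ρ = K_2, so ρ = (K_2 − K_1)/31.71 = 87139.1/31.71 = 2750 kg/m³.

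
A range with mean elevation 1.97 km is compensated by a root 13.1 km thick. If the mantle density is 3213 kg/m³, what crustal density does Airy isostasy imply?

2790 kg/m³

ρ_c h = (ρ_m − ρ_c) r → ρ_c (h + r) = ρ_m r → ρ_c = ρ_m r / (h + r).
ρ_c = 3213 × 13.1 km / (1.97 km + 13.1 km) = 2790 kg/m³.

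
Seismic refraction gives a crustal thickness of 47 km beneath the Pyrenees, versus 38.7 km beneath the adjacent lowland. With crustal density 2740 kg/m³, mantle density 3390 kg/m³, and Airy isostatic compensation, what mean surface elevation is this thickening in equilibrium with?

Excess crust Δ = 47 km − 38.7 km = 8.3 km, split between elevation h and root r with h + r = Δ.
Airy balance ρ_c h = (ρ_m − ρ_c) r gives r = h ρ_c/(ρ_m − ρ_c), so h (1 + ρ_c/(ρ_m − ρ_c)) = Δ, i.e. h = Δ (ρ_m − ρ_c)/ρ_m.
h = 8.3 km × 650/3390 = 1.59 km.

1.59 km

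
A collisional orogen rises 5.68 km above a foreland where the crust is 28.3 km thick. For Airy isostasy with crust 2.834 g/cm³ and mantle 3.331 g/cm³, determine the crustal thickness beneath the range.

Root depth r = h ρ_c / (ρ_m − ρ_c) = 5.68 km × 2.834 / 0.497 = 32.39 km.
Total thickness = T + h + r = 28.3 km + 5.68 km + 32.39 km = 66.4 km.

66.4 km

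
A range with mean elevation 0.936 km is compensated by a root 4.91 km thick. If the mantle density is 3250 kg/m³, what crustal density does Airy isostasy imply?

2730 kg/m³

ρ_c h = (ρ_m − ρ_c) r → ρ_c (h + r) = ρ_m r → ρ_c = ρ_m r / (h + r).
ρ_c = 3250 × 4.91 km / (0.936 km + 4.91 km) = 2730 kg/m³.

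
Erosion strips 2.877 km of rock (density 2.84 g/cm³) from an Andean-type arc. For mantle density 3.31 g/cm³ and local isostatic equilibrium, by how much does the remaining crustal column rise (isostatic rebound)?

2.47 km

Unloading: uplift u = e ρ_c/ρ_m = 2.877 km × 2.84/3.31 = 2.47 km.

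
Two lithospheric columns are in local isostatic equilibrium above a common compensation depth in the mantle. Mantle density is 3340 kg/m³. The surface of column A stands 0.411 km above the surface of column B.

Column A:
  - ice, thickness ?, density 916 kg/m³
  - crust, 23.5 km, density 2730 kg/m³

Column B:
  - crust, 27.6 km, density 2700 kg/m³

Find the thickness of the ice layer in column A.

1.94 km

Take the compensation level at the base of the deeper column (depth z_c below the surface of column A) and equate Σ ρ_i t_i down to z_c; mantle fills any gap and the z_c terms cancel.
Column A: x×916 + 23.5×2730 + (z_c − 23.5 − x)×3340
Column B: 0.411×0 + 27.6×2700 + (z_c − 0.411 − 27.6)×3340
The z_c×3340 term appears on both sides and cancels. Collect the known terms of each column as K = Σ(ρt)_known − 3340 × (depth of known layers): K_A = 64155 − 3340×23.5 = −14335; K_B = 74520 − 3340×(0.411 + 27.6) = −19036.74.
Balance: K_A − x×(3340 − 916) = K_B, so x = (K_A − K_B)/(3340 − 916) = 4701.74/2424 = 1.94 km.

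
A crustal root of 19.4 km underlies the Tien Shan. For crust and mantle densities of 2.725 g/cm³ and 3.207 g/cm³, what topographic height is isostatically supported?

By Archimedes' principle applied to the lithosphere: ρ_c h = (ρ_m − ρ_c) r.
h = r (ρ_m − ρ_c) / ρ_c = 19.4 km × (3.207 − 2.725) / 2.725 = 3.43 km.

3.43 km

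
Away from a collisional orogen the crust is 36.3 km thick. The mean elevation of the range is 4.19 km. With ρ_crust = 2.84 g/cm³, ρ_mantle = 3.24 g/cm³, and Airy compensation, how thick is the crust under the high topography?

Root depth r = h ρ_c / (ρ_m − ρ_c) = 4.19 km × 2.84 / 0.4 = 29.75 km.
Total thickness = T + h + r = 36.3 km + 4.19 km + 29.75 km = 70.2 km.

70.2 km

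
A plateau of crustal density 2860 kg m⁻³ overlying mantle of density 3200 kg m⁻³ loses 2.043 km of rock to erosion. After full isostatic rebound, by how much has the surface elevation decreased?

Rebound u = e ρ_c/ρ_m = 2.043 km × 2860/3200 = 1.826 km.
Net surface drop = e − u = 2.043 km − 1.826 km = e (ρ_m − ρ_c)/ρ_m = 0.217 km.

0.217 km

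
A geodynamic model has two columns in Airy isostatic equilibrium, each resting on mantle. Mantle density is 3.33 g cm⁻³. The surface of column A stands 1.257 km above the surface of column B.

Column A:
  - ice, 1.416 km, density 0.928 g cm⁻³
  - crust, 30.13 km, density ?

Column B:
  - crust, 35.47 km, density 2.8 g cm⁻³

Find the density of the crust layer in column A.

2.68 g cm⁻³

Take the compensation level at the base of the deeper column (depth z_c below the surface of column A) and equate Σ ρ_i t_i down to z_c; mantle fills any gap and the z_c terms cancel.
Column A: 1.416×0.928 + 30.13×ρ + (z_c − 31.546)×3.33
Column B: 1.257×0 + 35.47×2.8 + (z_c − 1.257 − 35.47)×3.33
The z_c×3.33 term appears on both sides and cancels. Collect the known terms of each column as K = Σ(ρt)_known − 3.33 × (depth of known layers): K_A = 1.314048 − 3.33×31.546 = −103.734132; K_B = 99.316 − 3.33×(1.257 + 35.47) = −22.98491.
Balance: K_A + 30.13×ρ = K_B, so ρ = (K_B − K_A)/30.13 = 80.7492/30.13 = 2.68 g cm⁻³.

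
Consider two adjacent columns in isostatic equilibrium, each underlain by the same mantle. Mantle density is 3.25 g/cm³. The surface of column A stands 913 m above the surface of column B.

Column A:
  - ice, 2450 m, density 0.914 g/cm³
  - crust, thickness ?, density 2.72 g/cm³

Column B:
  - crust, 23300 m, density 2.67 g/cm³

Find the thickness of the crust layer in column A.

20300 m

Take the compensation level at the base of the deeper column (depth z_c below the surface of column A) and equate Σ ρ_i t_i down to z_c; mantle fills any gap and the z_c terms cancel.
Column A: 2450×0.914 + x×2.72 + (z_c − 2450 − x)×3.25
Column B: 913×0 + 23300×2.67 + (z_c − 913 − 23300)×3.25
The z_c×3.25 term appears on both sides and cancels. Collect the known terms of each column as K = Σ(ρt)_known − 3.25 × (depth of known layers): K_A = 2239.3 − 3.25×2450 = −5723.2; K_B = 62211 − 3.25×(913 + 23300) = −16481.25.
Balance: K_A − x×(3.25 − 2.72) = K_B, so x = (K_A − K_B)/(3.25 − 2.72) = 10758.1/0.53 = 20300 m.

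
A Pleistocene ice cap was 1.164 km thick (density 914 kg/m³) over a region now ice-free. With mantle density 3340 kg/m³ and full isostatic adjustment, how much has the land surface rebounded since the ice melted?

Removing the load lets mantle flow back in; uplift u satisfies ρ_ice t = ρ_m u.
u = t ρ_ice/ρ_m = 1.164 km × 914/3340 = 0.319 km.

0.319 km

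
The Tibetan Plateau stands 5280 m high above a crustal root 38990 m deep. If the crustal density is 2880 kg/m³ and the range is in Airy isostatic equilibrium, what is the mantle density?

Airy balance: ρ_c h = (ρ_m − ρ_c) r → ρ_m = ρ_c (1 + h/r).
ρ_m = 2880 × (1 + 5280 m/38990 m) = 3270 kg/m³.

3270 kg/m³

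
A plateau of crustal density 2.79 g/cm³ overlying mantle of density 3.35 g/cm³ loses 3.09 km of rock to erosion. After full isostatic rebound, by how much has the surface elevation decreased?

0.517 km

Rebound u = e ρ_c/ρ_m = 3.09 km × 2.79/3.35 = 2.573 km.
Net surface drop = e − u = 3.09 km − 2.573 km = e (ρ_m − ρ_c)/ρ_m = 0.517 km.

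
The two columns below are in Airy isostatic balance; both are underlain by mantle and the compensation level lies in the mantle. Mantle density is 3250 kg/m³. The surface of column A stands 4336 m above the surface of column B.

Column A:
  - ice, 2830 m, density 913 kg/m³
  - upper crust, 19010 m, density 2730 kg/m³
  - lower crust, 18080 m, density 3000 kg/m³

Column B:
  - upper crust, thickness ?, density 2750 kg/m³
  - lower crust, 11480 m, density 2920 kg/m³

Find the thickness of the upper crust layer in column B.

Take the compensation level at the base of the deeper column (depth z_c below the surface of column A) and equate Σ ρ_i t_i down to z_c; mantle fills any gap and the z_c terms cancel.
Column A: 2830×913 + 19010×2730 + 18080×3000 + (z_c − 39920)×3250
Column B: 4336×0 + x×2750 + 11480×2920 + (z_c − 4336 − 11480 − x)×3250
The z_c×3250 term appears on both sides and cancels. Collect the known terms of each column as K = Σ(ρt)_known − 3250 × (depth of known layers): K_A = 108721090 − 3250×39920 = −21018910; K_B = 33521600 − 3250×(4336 + 11480) = −17880400.
Balance: K_A = K_B − x×(3250 − 2750), so x = (K_B − K_A)/(3250 − 2750) = 3138510/500 = 6280 m.

6280 m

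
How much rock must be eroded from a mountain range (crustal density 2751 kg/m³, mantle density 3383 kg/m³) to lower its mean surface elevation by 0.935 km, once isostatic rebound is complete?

5 km

Net drop Δ = e − u = e − e ρ_c/ρ_m = e (ρ_m − ρ_c)/ρ_m.
e = Δ ρ_m/(ρ_m − ρ_c) = 0.935 km × 3383/632 = 5 km.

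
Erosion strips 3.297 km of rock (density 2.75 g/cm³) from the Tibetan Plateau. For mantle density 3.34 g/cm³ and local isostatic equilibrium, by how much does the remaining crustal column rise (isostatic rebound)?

Unloading: uplift u = e ρ_c/ρ_m = 3.297 km × 2.75/3.34 = 2.71 km.

2.71 km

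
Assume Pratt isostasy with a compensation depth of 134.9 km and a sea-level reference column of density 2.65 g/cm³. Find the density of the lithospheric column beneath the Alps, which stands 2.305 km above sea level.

Pratt balance: ρ_ref D = ρ (D + h).
ρ = ρ_ref D/(D + h) = 2.65 × 134.9 km/(134.9 km + 2.305 km) = 2.61 g/cm³.

2.61 g/cm³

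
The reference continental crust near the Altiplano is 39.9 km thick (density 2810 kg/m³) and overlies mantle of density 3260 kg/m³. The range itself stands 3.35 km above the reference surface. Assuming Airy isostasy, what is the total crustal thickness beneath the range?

Root depth r = h ρ_c / (ρ_m − ρ_c) = 3.35 km × 2810 / 450 = 20.92 km.
Total thickness = T + h + r = 39.9 km + 3.35 km + 20.92 km = 64.2 km.

64.2 km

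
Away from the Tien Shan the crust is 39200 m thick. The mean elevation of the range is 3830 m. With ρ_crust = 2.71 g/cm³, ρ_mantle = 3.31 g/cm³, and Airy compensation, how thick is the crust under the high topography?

60300 m

Root depth r = h ρ_c / (ρ_m − ρ_c) = 3830 m × 2.71 / 0.6 = 17300 m.
Total thickness = T + h + r = 39200 m + 3830 m + 17300 m = 60300 m.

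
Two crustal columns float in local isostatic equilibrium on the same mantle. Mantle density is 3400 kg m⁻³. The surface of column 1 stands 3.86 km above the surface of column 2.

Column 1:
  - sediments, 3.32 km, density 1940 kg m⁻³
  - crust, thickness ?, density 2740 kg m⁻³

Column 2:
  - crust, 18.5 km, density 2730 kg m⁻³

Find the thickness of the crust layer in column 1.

Take the compensation level at the base of the deeper column (depth z_c below the surface of column 1) and equate Σ ρ_i t_i down to z_c; mantle fills any gap and the z_c terms cancel.
Column 1: 3.32×1940 + x×2740 + (z_c − 3.32 − x)×3400
Column 2: 3.86×0 + 18.5×2730 + (z_c − 3.86 − 18.5)×3400
The z_c×3400 term appears on both sides and cancels. Collect the known terms of each column as K = Σ(ρt)_known − 3400 × (depth of known layers): K_1 = 6440.8 − 3400×3.32 = −4847.2; K_2 = 50505 − 3400×(3.86 + 18.5) = −25519.
Balance: K_1 − x×(3400 − 2740) = K_2, so x = (K_1 − K_2)/(3400 − 2740) = 20671.8/660 = 31.3 km.

31.3 km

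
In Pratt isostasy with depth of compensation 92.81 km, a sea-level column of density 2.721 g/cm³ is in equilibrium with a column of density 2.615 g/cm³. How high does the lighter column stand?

3.76 km

ρ_ref D = ρ (D + h) → h = D (ρ_ref − ρ)/ρ.
h = 92.81 km × (2.721 − 2.615)/2.615 = 3.76 km.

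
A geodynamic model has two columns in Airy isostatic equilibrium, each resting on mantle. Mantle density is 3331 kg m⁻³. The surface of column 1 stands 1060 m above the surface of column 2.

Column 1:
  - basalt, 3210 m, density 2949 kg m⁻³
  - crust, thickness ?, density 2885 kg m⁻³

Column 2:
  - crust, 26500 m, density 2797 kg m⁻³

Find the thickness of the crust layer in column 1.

36900 m

Take the compensation level at the base of the deeper column (depth z_c below the surface of column 1) and equate Σ ρ_i t_i down to z_c; mantle fills any gap and the z_c terms cancel.
Column 1: 3210×2949 + x×2885 + (z_c − 3210 − x)×3331
Column 2: 1060×0 + 26500×2797 + (z_c − 1060 − 26500)×3331
The z_c×3331 term appears on both sides and cancels. Collect the known terms of each column as K = Σ(ρt)_known − 3331 × (depth of known layers): K_1 = 9466290 − 3331×3210 = −1226220; K_2 = 74120500 − 3331×(1060 + 26500) = −17681860.
Balance: K_1 − x×(3331 − 2885) = K_2, so x = (K_1 − K_2)/(3331 − 2885) = 16455600/446 = 36900 m.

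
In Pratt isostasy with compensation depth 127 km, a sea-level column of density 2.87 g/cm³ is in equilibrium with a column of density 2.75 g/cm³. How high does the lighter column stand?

ρ_ref D = ρ (D + h) → h = D (ρ_ref − ρ)/ρ.
h = 127 km × (2.87 − 2.75)/2.75 = 5.54 km.

5.54 km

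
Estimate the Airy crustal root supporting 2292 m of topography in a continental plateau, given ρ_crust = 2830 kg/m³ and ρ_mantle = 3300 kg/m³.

By Archimedes' principle applied to the lithosphere: the weight of the topography is balanced by the buoyancy of the root, ρ_c h = (ρ_m − ρ_c) r.
r = h · ρ_c / (ρ_m − ρ_c) = 2292 m × 2830 / (3300 − 2830) = 13800 m.

13800 m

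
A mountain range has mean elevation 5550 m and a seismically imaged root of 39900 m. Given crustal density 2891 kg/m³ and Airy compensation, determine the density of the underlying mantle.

Airy balance: ρ_c h = (ρ_m − ρ_c) r → ρ_m = ρ_c (1 + h/r).
ρ_m = 2891 × (1 + 5550 m/39900 m) = 3290 kg/m³.

3290 kg/m³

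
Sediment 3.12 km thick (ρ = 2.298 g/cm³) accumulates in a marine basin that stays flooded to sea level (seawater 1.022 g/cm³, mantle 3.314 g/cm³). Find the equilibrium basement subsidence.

Submarine loading: the sediment displaces seawater, and the subsidence is in turn flooded, so s (ρ_m − ρ_w) = t (ρ_sed − ρ_w).
s = 3.12 km × (2.298 − 1.022) / (3.314 − 1.022) = 1.74 km.

1.74 km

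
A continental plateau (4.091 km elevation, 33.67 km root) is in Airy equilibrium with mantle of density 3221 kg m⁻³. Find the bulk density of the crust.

2870 kg m⁻³

ρ_c h = (ρ_m − ρ_c) r → ρ_c (h + r) = ρ_m r → ρ_c = ρ_m r / (h + r).
ρ_c = 3221 × 33.67 km / (4.091 km + 33.67 km) = 2870 kg m⁻³.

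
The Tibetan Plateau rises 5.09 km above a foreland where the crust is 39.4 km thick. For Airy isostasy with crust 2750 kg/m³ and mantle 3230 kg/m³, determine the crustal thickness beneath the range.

73.7 km

Root depth r = h ρ_c / (ρ_m − ρ_c) = 5.09 km × 2750 / 480 = 29.16 km.
Total thickness = T + h + r = 39.4 km + 5.09 km + 29.16 km = 73.7 km.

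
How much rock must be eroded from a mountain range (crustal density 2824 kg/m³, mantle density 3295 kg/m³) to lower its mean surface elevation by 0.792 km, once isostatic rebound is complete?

5.54 km

Net drop Δ = e − u = e − e ρ_c/ρ_m = e (ρ_m − ρ_c)/ρ_m.
e = Δ ρ_m/(ρ_m − ρ_c) = 0.792 km × 3295/471 = 5.54 km.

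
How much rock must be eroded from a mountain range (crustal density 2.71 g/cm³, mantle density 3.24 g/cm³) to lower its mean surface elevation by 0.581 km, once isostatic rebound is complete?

Net drop Δ = e − u = e − e ρ_c/ρ_m = e (ρ_m − ρ_c)/ρ_m.
e = Δ ρ_m/(ρ_m − ρ_c) = 0.581 km × 3.24/0.53 = 3.55 km.

3.55 km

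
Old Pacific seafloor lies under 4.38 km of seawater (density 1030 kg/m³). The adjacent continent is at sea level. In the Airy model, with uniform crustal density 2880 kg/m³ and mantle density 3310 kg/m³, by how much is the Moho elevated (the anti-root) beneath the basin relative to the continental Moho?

18.8 km

Equating mass per unit area of the two columns: replacing crust with seawater at the top is compensated by replacing crust with mantle at the base: d (ρ_c − ρ_w) = a (ρ_m − ρ_c).
a = d (ρ_c − ρ_w)/(ρ_m − ρ_c) = 4.38 km × 1850/430 = 18.8 km.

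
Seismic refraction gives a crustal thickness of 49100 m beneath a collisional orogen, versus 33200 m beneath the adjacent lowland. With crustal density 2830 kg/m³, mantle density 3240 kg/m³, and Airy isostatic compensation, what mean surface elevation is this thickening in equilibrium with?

2010 m

Excess crust Δ = 49100 m − 33200 m = 15900 m, split between elevation h and root r with h + r = Δ.
Airy balance ρ_c h = (ρ_m − ρ_c) r gives r = h ρ_c/(ρ_m − ρ_c), so h (1 + ρ_c/(ρ_m − ρ_c)) = Δ, i.e. h = Δ (ρ_m − ρ_c)/ρ_m.
h = 15900 m × 410/3240 = 2010 m.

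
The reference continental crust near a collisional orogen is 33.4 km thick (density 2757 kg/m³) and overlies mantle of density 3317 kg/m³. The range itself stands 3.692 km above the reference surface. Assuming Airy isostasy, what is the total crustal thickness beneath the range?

55.3 km

Root depth r = h ρ_c / (ρ_m − ρ_c) = 3.692 km × 2757 / 560 = 18.18 km.
Total thickness = T + h + r = 33.4 km + 3.692 km + 18.18 km = 55.3 km.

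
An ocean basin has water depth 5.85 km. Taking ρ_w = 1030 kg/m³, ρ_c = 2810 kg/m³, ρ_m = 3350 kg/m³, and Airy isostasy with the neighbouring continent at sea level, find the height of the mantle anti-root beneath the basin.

19.3 km

Balancing pressure at the compensation depth: replacing crust with seawater at the top is compensated by replacing crust with mantle at the base: d (ρ_c − ρ_w) = a (ρ_m − ρ_c).
a = d (ρ_c − ρ_w)/(ρ_m − ρ_c) = 5.85 km × 1780/540 = 19.3 km.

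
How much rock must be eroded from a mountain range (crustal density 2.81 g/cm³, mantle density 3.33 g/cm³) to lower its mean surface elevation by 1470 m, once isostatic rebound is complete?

9410 m

Net drop Δ = e − u = e − e ρ_c/ρ_m = e (ρ_m − ρ_c)/ρ_m.
e = Δ ρ_m/(ρ_m − ρ_c) = 1470 m × 3.33/0.52 = 9410 m.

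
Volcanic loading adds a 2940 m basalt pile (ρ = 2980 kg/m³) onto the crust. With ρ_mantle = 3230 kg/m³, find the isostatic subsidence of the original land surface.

Subaerial loading: s = t ρ_load / ρ_m.
s = 2940 m × 2980/3230 = 2710 m.

2710 m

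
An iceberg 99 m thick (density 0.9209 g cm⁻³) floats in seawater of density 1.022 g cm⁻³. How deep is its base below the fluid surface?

Draft d = t ρ_obj/ρ_fluid = 99 m × 0.9209/1.022 = 89.2 m.

89.2 m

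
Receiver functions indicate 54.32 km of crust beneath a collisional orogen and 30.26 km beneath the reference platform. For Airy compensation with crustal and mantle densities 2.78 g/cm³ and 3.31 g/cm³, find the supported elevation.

3.85 km

Excess crust Δ = 54.32 km − 30.26 km = 24.06 km, split between elevation h and root r with h + r = Δ.
Airy balance ρ_c h = (ρ_m − ρ_c) r gives r = h ρ_c/(ρ_m − ρ_c), so h (1 + ρ_c/(ρ_m − ρ_c)) = Δ, i.e. h = Δ (ρ_m − ρ_c)/ρ_m.
h = 24.06 km × 0.53/3.31 = 3.85 km.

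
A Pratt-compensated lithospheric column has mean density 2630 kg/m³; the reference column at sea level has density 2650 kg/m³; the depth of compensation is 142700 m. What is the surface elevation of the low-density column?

1090 m

ρ_ref D = ρ (D + h) → h = D (ρ_ref − ρ)/ρ.
h = 142700 m × (2650 − 2630)/2630 = 1090 m.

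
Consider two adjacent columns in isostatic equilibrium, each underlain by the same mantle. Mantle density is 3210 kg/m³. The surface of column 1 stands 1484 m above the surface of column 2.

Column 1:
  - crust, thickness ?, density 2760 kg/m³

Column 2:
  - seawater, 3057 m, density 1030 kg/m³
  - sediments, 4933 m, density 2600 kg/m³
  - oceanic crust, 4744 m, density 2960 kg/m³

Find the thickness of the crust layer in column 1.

Take the compensation level at the base of the deeper column (depth z_c below the surface of column 1) and equate Σ ρ_i t_i down to z_c; mantle fills any gap and the z_c terms cancel.
Column 1: x×2760 + (z_c − 0 − x)×3210
Column 2: 1484×0 + 3057×1030 + 4933×2600 + 4744×2960 + (z_c − 1484 − 12734)×3210
The z_c×3210 term appears on both sides and cancels. Collect the known terms of each column as K = Σ(ρt)_known − 3210 × (depth of known layers): K_1 = 0 − 3210×0 = 0; K_2 = 30016750 − 3210×(1484 + 12734) = −15623030.
Balance: K_1 − x×(3210 − 2760) = K_2, so x = (K_1 − K_2)/(3210 − 2760) = 15623000/450 = 34700 m.

34700 m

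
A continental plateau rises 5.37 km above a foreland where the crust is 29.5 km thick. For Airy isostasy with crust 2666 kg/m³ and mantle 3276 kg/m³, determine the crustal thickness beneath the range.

58.3 km

Root depth r = h ρ_c / (ρ_m − ρ_c) = 5.37 km × 2666 / 610 = 23.47 km.
Total thickness = T + h + r = 29.5 km + 5.37 km + 23.47 km = 58.3 km.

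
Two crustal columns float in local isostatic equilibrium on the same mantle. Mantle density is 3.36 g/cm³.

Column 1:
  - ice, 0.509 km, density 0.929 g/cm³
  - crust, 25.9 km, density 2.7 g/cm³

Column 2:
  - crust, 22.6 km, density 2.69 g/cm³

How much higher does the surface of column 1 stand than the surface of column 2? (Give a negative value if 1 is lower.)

For any compensation level in the mantle, the mantle terms cancel and isostasy reduces to e = (Σt_1 − Σt_2) − (Σ(ρt)_1 − Σ(ρt)_2) / ρ_m.
Σt_1 = 26.409 km; Σt_2 = 22.6 km; Σ(ρt)_1 = 70.402861; Σ(ρt)_2 = 60.794 (in km·g/cm³).
e = (26.409 − 22.6) − (70.402861 − 60.794) / 3.36 = 0.949 km.

0.949 km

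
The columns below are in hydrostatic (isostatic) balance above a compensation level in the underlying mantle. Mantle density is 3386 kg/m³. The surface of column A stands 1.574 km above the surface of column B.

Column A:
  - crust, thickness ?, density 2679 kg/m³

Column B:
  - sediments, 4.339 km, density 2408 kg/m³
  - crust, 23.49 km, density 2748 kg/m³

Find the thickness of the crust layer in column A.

34.7 km

Take the compensation level at the base of the deeper column (depth z_c below the surface of column A) and equate Σ ρ_i t_i down to z_c; mantle fills any gap and the z_c terms cancel.
Column A: x×2679 + (z_c − 0 − x)×3386
Column B: 1.574×0 + 4.339×2408 + 23.49×2748 + (z_c − 1.574 − 27.829)×3386
The z_c×3386 term appears on both sides and cancels. Collect the known terms of each column as K = Σ(ρt)_known − 3386 × (depth of known layers): K_A = 0 − 3386×0 = 0; K_B = 74998.832 − 3386×(1.574 + 27.829) = −24559.726.
Balance: K_A − x×(3386 − 2679) = K_B, so x = (K_A − K_B)/(3386 − 2679) = 24559.7/707 = 34.7 km.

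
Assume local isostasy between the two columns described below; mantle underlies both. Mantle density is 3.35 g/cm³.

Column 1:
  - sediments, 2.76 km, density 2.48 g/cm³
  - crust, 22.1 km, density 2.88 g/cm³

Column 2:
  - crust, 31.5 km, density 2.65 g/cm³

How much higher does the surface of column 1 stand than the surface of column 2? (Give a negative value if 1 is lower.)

−2.76 km

For any compensation level in the mantle, the mantle terms cancel and isostasy reduces to e = (Σt_1 − Σt_2) − (Σ(ρt)_1 − Σ(ρt)_2) / ρ_m.
Σt_1 = 24.86 km; Σt_2 = 31.5 km; Σ(ρt)_1 = 70.4928; Σ(ρt)_2 = 83.475 (in km·g/cm³).
e = (24.86 − 31.5) − (70.4928 − 83.475) / 3.35 = −2.76 km.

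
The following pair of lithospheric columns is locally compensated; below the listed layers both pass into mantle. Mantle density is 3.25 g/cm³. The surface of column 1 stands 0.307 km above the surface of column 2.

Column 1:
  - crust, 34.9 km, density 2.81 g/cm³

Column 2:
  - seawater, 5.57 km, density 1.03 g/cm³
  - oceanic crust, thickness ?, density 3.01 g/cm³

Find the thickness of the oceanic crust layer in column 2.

Take the compensation level at the base of the deeper column (depth z_c below the surface of column 1) and equate Σ ρ_i t_i down to z_c; mantle fills any gap and the z_c terms cancel.
Column 1: 34.9×2.81 + (z_c − 34.9)×3.25
Column 2: 0.307×0 + 5.57×1.03 + x×3.01 + (z_c − 0.307 − 5.57 − x)×3.25
The z_c×3.25 term appears on both sides and cancels. Collect the known terms of each column as K = Σ(ρt)_known − 3.25 × (depth of known layers): K_1 = 98.069 − 3.25×34.9 = −15.356; K_2 = 5.7371 − 3.25×(0.307 + 5.57) = −13.36315.
Balance: K_1 = K_2 − x×(3.25 − 3.01), so x = (K_2 − K_1)/(3.25 − 3.01) = 1.99285/0.24 = 8.3 km.

8.3 km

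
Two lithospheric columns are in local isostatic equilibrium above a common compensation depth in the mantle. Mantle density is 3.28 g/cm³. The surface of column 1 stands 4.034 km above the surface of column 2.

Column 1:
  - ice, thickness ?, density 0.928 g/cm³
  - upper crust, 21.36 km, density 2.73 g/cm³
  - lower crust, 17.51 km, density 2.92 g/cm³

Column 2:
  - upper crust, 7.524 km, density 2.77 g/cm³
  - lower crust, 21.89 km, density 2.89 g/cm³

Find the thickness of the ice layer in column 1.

Take the compensation level at the base of the deeper column (depth z_c below the surface of column 1) and equate Σ ρ_i t_i down to z_c; mantle fills any gap and the z_c terms cancel.
Column 1: x×0.928 + 21.36×2.73 + 17.51×2.92 + (z_c − 38.87 − x)×3.28
Column 2: 4.034×0 + 7.524×2.77 + 21.89×2.89 + (z_c − 4.034 − 29.414)×3.28
The z_c×3.28 term appears on both sides and cancels. Collect the known terms of each column as K = Σ(ρt)_known − 3.28 × (depth of known layers): K_1 = 109.442 − 3.28×38.87 = −18.0516; K_2 = 84.10358 − 3.28×(4.034 + 29.414) = −25.60586.
Balance: K_1 − x×(3.28 − 0.928) = K_2, so x = (K_1 − K_2)/(3.28 − 0.928) = 7.55426/2.352 = 3.21 km.

3.21 km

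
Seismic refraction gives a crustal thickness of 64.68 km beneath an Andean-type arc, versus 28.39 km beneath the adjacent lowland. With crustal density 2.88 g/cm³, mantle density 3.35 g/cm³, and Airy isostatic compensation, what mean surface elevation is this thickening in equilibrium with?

Excess crust Δ = 64.68 km − 28.39 km = 36.29 km, split between elevation h and root r with h + r = Δ.
Airy balance ρ_c h = (ρ_m − ρ_c) r gives r = h ρ_c/(ρ_m − ρ_c), so h (1 + ρ_c/(ρ_m − ρ_c)) = Δ, i.e. h = Δ (ρ_m − ρ_c)/ρ_m.
h = 36.29 km × 0.47/3.35 = 5.09 km.

5.09 km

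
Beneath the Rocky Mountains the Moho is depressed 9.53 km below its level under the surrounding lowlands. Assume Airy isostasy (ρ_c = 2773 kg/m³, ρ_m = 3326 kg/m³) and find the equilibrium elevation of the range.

1.9 km

Isostatic balance requires: ρ_c h = (ρ_m − ρ_c) r.
h = r (ρ_m − ρ_c) / ρ_c = 9.53 km × (3326 − 2773) / 2773 = 1.9 km.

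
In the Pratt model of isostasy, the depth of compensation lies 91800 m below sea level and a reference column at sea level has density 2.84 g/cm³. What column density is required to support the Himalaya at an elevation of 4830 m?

2.7 g/cm³

Pratt balance: ρ_ref D = ρ (D + h).
ρ = ρ_ref D/(D + h) = 2.84 × 91800 m/(91800 m + 4830 m) = 2.7 g/cm³.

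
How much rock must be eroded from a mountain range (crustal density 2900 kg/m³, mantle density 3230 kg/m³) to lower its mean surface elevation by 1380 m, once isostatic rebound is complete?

13500 m

Net drop Δ = e − u = e − e ρ_c/ρ_m = e (ρ_m − ρ_c)/ρ_m.
e = Δ ρ_m/(ρ_m − ρ_c) = 1380 m × 3230/330 = 13500 m.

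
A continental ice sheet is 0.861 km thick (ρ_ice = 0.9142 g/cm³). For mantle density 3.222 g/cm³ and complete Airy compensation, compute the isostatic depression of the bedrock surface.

0.244 km

Isostatic balance requires: the ice load ρ_ice t is balanced by mantle displaced below, ρ_m s.
s = t ρ_ice / ρ_m = 0.861 km × 0.9142/3.222 = 0.244 km.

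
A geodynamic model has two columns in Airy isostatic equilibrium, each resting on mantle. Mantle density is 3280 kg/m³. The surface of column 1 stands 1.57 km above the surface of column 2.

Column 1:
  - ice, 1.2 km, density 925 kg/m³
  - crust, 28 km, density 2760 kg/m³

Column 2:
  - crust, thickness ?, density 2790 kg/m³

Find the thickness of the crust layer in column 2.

Take the compensation level at the base of the deeper column (depth z_c below the surface of column 1) and equate Σ ρ_i t_i down to z_c; mantle fills any gap and the z_c terms cancel.
Column 1: 1.2×925 + 28×2760 + (z_c − 29.2)×3280
Column 2: 1.57×0 + x×2790 + (z_c − 1.57 − 0 − x)×3280
The z_c×3280 term appears on both sides and cancels. Collect the known terms of each column as K = Σ(ρt)_known − 3280 × (depth of known layers): K_1 = 78390 − 3280×29.2 = −17386; K_2 = 0 − 3280×(1.57 + 0) = −5149.6.
Balance: K_1 = K_2 − x×(3280 − 2790), so x = (K_2 − K_1)/(3280 − 2790) = 12236.4/490 = 25 km.

25 km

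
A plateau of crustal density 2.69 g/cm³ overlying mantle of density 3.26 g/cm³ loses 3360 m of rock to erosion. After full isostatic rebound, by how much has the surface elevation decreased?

Rebound u = e ρ_c/ρ_m = 3360 m × 2.69/3.26 = 2773 m.
Net surface drop = e − u = 3360 m − 2773 m = e (ρ_m − ρ_c)/ρ_m = 587 m.

587 m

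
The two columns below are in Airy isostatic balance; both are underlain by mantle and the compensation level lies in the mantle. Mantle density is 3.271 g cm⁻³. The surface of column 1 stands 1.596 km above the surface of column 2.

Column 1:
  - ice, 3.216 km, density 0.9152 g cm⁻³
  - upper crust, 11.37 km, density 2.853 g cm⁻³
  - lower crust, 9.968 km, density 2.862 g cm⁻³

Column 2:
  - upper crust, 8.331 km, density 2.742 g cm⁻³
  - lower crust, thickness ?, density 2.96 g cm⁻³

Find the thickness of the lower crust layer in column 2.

Take the compensation level at the base of the deeper column (depth z_c below the surface of column 1) and equate Σ ρ_i t_i down to z_c; mantle fills any gap and the z_c terms cancel.
Column 1: 3.216×0.9152 + 11.37×2.853 + 9.968×2.862 + (z_c − 24.554)×3.271
Column 2: 1.596×0 + 8.331×2.742 + x×2.96 + (z_c − 1.596 − 8.331 − x)×3.271
The z_c×3.271 term appears on both sides and cancels. Collect the known terms of each column as K = Σ(ρt)_known − 3.271 × (depth of known layers): K_1 = 63.9103092 − 3.271×24.554 = −16.4058248; K_2 = 22.843602 − 3.271×(1.596 + 8.331) = −9.627615.
Balance: K_1 = K_2 − x×(3.271 − 2.96), so x = (K_2 − K_1)/(3.271 − 2.96) = 6.77821/0.311 = 21.8 km.

21.8 km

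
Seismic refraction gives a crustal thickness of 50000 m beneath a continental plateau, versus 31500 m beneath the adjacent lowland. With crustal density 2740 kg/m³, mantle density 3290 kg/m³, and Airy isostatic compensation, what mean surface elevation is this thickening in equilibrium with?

Excess crust Δ = 50000 m − 31500 m = 18500 m, split between elevation h and root r with h + r = Δ.
Airy balance ρ_c h = (ρ_m − ρ_c) r gives r = h ρ_c/(ρ_m − ρ_c), so h (1 + ρ_c/(ρ_m − ρ_c)) = Δ, i.e. h = Δ (ρ_m − ρ_c)/ρ_m.
h = 18500 m × 550/3290 = 3090 m.

3090 m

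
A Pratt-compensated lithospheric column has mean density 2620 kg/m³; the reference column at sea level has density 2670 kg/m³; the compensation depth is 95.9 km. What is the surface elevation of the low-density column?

1.83 km

ρ_ref D = ρ (D + h) → h = D (ρ_ref − ρ)/ρ.
h = 95.9 km × (2670 − 2620)/2620 = 1.83 km.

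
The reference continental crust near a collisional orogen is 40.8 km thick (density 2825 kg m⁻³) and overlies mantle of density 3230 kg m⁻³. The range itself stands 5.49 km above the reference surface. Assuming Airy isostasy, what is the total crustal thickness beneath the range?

Root depth r = h ρ_c / (ρ_m − ρ_c) = 5.49 km × 2825 / 405 = 38.29 km.
Total thickness = T + h + r = 40.8 km + 5.49 km + 38.29 km = 84.6 km.

84.6 km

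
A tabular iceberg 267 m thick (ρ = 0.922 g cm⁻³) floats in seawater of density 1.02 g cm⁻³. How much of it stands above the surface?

Floating equilibrium: submerged depth d = t ρ_obj/ρ_fluid = 267 m × 0.922/1.02 = 241.3 m.
Freeboard = t − d = 267 m − 241.3 m = 25.7 m.

25.7 m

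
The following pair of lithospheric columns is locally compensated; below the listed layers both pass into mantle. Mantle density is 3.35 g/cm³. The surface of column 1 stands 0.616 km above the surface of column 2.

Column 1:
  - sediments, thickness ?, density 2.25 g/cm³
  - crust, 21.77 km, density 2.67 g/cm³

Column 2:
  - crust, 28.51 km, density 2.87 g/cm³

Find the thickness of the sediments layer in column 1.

0.859 km

Take the compensation level at the base of the deeper column (depth z_c below the surface of column 1) and equate Σ ρ_i t_i down to z_c; mantle fills any gap and the z_c terms cancel.
Column 1: x×2.25 + 21.77×2.67 + (z_c − 21.77 − x)×3.35
Column 2: 0.616×0 + 28.51×2.87 + (z_c − 0.616 − 28.51)×3.35
The z_c×3.35 term appears on both sides and cancels. Collect the known terms of each column as K = Σ(ρt)_known − 3.35 × (depth of known layers): K_1 = 58.1259 − 3.35×21.77 = −14.8036; K_2 = 81.8237 − 3.35×(0.616 + 28.51) = −15.7484.
Balance: K_1 − x×(3.35 − 2.25) = K_2, so x = (K_1 − K_2)/(3.35 − 2.25) = 0.9448/1.1 = 0.859 km.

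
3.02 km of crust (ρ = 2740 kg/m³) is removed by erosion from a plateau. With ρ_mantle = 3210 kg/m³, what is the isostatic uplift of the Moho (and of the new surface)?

Unloading: uplift u = e ρ_c/ρ_m = 3.02 km × 2740/3210 = 2.58 km.

2.58 km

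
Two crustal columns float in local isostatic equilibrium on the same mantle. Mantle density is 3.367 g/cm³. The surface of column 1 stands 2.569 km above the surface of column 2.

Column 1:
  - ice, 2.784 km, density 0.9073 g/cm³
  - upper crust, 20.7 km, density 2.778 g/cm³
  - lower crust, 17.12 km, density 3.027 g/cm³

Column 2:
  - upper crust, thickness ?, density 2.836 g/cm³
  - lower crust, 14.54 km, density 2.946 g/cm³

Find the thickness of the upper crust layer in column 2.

Take the compensation level at the base of the deeper column (depth z_c below the surface of column 1) and equate Σ ρ_i t_i down to z_c; mantle fills any gap and the z_c terms cancel.
Column 1: 2.784×0.9073 + 20.7×2.778 + 17.12×3.027 + (z_c − 40.604)×3.367
Column 2: 2.569×0 + x×2.836 + 14.54×2.946 + (z_c − 2.569 − 14.54 − x)×3.367
The z_c×3.367 term appears on both sides and cancels. Collect the known terms of each column as K = Σ(ρt)_known − 3.367 × (depth of known layers): K_1 = 111.852763 − 3.367×40.604 = −24.8609048; K_2 = 42.83484 − 3.367×(2.569 + 14.54) = −14.771163.
Balance: K_1 = K_2 − x×(3.367 − 2.836), so x = (K_2 − K_1)/(3.367 − 2.836) = 10.0897/0.531 = 19 km.

19 km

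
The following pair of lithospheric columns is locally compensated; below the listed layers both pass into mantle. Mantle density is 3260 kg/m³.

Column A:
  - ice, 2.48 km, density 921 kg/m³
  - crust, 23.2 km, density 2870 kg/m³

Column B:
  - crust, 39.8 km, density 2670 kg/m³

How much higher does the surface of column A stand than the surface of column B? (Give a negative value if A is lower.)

−2.65 km

For any compensation level in the mantle, the mantle terms cancel and isostasy reduces to e = (Σt_A − Σt_B) − (Σ(ρt)_A − Σ(ρt)_B) / ρ_m.
Σt_A = 25.68 km; Σt_B = 39.8 km; Σ(ρt)_A = 68868.08; Σ(ρt)_B = 106266 (in km·kg/m³).
e = (25.68 − 39.8) − (68868.08 − 106266) / 3260 = −2.65 km.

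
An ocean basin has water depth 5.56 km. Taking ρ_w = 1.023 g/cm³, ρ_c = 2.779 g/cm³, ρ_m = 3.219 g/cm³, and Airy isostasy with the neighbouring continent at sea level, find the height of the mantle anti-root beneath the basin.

22.2 km

Balancing pressure at the compensation depth: replacing crust with seawater at the top is compensated by replacing crust with mantle at the base: d (ρ_c − ρ_w) = a (ρ_m − ρ_c).
a = d (ρ_c − ρ_w)/(ρ_m − ρ_c) = 5.56 km × 1.756/0.44 = 22.2 km.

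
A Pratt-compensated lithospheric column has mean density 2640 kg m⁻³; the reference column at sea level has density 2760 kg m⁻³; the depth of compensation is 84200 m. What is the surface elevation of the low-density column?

3830 m

ρ_ref D = ρ (D + h) → h = D (ρ_ref − ρ)/ρ.
h = 84200 m × (2760 − 2640)/2640 = 3830 m.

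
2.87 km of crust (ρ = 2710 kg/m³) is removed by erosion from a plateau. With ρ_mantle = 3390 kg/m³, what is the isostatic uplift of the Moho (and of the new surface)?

Unloading: uplift u = e ρ_c/ρ_m = 2.87 km × 2710/3390 = 2.29 km.

2.29 km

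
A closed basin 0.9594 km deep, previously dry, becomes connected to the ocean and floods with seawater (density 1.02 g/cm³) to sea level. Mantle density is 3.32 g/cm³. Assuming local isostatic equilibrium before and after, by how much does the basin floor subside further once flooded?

0.425 km

After flooding the water column is d + s deep. Its weight must equal the weight of mantle displaced by the extra subsidence s: (d + s) ρ_w = s ρ_m.
s = d ρ_w / (ρ_m − ρ_w) = 0.9594 km × 1.02/(3.32 − 1.02) = 0.425 km.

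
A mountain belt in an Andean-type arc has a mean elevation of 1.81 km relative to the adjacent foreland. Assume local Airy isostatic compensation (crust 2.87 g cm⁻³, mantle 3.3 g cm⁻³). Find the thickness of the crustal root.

12.1 km

By Archimedes' principle applied to the lithosphere: the weight of the topography is balanced by the buoyancy of the root, ρ_c h = (ρ_m − ρ_c) r.
r = h · ρ_c / (ρ_m − ρ_c) = 1.81 km × 2.87 / (3.3 − 2.87) = 12.1 km.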